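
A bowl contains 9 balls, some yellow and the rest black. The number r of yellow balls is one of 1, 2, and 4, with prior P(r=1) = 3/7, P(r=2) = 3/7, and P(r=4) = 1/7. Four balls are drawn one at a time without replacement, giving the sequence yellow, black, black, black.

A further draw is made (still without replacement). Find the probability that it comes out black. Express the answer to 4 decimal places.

0.8421

For each hypothesis, P(data | H) works out to: P(data | r = 1) = (1/9)(8/8)(7/7)(6/6) = 0.11111; P(data | r = 2) = (2/9)(7/8)(6/7)(5/6) = 0.13889; P(data | r = 4) = (4/9)(5/8)(4/7)(3/6) = 0.079365.
Weighting by the prior gives 3/7 · 0.11111 = 0.047619, 3/7 · 0.13889 = 0.059524, 1/7 · 0.079365 = 0.011338; with total 0.11848.
Normalising, the posterior is P(r = 1 | data) = 0.40191, P(r = 2 | data) = 0.50239, P(r = 4 | data) = 0.095694.
So P(black next | data) = Σ P(black next | H) P(H | data) = (1)(0.40191) + (4/5)(0.50239) + (2/5)(0.095694) = 0.84211.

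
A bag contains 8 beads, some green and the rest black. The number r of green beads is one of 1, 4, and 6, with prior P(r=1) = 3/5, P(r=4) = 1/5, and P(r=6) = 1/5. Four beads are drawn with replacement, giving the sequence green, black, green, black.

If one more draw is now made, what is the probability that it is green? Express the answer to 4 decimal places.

For each hypothesis, P(data | H) works out to: P(data | r = 1) = (1/8)(7/8)(1/8)(7/8) = 0.011963; P(data | r = 4) = (4/8)(4/8)(4/8)(4/8) = 0.0625; P(data | r = 6) = (6/8)(2/8)(6/8)(2/8) = 0.035156.
Weighting by the prior gives 3/5 · 0.011963 = 0.0071777, 1/5 · 0.0625 = 0.0125, 1/5 · 0.035156 = 0.0070313; summing to 0.026709.
Dividing through by the total gives posterior P(r = 1 | data) = 0.26874, P(r = 4 | data) = 0.46801, P(r = 6 | data) = 0.26325.
The predictive probability is P(green next | data) = (1/8)(0.26874) + (1/2)(0.46801) + (3/4)(0.26325) = 0.46504.

0.4650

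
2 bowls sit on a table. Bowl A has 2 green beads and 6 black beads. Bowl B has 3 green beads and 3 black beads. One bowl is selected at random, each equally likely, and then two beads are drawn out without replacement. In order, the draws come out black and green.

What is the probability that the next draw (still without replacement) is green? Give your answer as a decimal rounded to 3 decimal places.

0.361

For each hypothesis, P(data | H) works out to: P(data | bowl A) = (6/8)(2/7) = 3/14; P(data | bowl B) = (3/6)(3/5) = 3/10.
Multiplying each by its prior: 1/2 · 3/14 = 3/28, 1/2 · 3/10 = 3/20; these sum to 9/35.
Normalising, the posterior is P(bowl A | data) = 5/12, P(bowl B | data) = 7/12.
The predictive probability is P(green next | data) = (1/6)(5/12) + (1/2)(7/12) = 13/36.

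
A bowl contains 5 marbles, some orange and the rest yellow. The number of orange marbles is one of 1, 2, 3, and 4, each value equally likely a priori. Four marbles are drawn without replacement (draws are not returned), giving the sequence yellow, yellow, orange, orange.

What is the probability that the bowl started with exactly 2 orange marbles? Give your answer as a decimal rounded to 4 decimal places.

0.5000

Under each hypothesis, the probability of the observed sequence is: P(data | r = 1) = (4/5)(3/4)(1/3)(0/2) = 0; P(data | r = 2) = (3/5)(2/4)(2/3)(1/2) = 1/10; P(data | r = 3) = (2/5)(1/4)(3/3)(2/2) = 1/10; P(data | r = 4) = (1/5)(0/4) = 0.
The prior-weighted likelihoods are 1/4 · 0 = 0, 1/4 · 1/10 = 1/40, 1/4 · 1/10 = 1/40, 1/4 · 0 = 0; these sum to 1/20.
So P(r = 2 | data) = (1/40) / (1/20) = 1/2.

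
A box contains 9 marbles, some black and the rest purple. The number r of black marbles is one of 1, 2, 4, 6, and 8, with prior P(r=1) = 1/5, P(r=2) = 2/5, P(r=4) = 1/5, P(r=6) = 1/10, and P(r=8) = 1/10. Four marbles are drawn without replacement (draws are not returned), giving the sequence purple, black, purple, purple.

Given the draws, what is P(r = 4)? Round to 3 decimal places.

0.167

Compute the likelihood of the observed sequence for each case: P(data | r = 1) = (8/9)(1/8)(7/7)(6/6) = 0.11111; P(data | r = 2) = (7/9)(2/8)(6/7)(5/6) = 0.13889; P(data | r = 4) = (5/9)(4/8)(4/7)(3/6) = 0.079365; P(data | r = 6) = (3/9)(6/8)(2/7)(1/6) = 0.011905; P(data | r = 8) = (1/9)(8/8)(0/7) = 0.
Weighting by the prior gives 1/5 · 0.11111 = 0.022222, 2/5 · 0.13889 = 0.055556, 1/5 · 0.079365 = 0.015873, 1/10 · 0.011905 = 0.0011905, 1/10 · 0 = 0; with total 0.094841.
By Bayes' rule, P(r = 4 | data) = (0.015873) / (0.094841) = 0.16736.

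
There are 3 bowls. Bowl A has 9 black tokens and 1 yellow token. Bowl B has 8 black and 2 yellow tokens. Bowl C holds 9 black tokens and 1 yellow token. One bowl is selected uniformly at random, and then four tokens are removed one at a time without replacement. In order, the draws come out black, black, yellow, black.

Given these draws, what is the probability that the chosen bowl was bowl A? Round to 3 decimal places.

0.300

Under each hypothesis, the probability of the observed sequence is: P(data | bowl A) = (9/10)(8/9)(1/8)(7/7) = 1/10; P(data | bowl B) = (8/10)(7/9)(2/8)(6/7) = 2/15; P(data | bowl C) = (9/10)(8/9)(1/8)(7/7) = 1/10.
Weighting by the prior gives 1/3 · 1/10 = 1/30, 1/3 · 2/15 = 2/45, 1/3 · 1/10 = 1/30; summing to 1/9.
So P(bowl A | data) = (1/30) / (1/9) = 3/10.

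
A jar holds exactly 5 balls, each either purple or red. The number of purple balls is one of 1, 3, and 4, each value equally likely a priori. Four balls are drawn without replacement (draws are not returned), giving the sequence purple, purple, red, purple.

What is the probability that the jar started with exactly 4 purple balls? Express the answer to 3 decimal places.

0.667

Compute the likelihood of the observed sequence for each case: P(data | r = 1) = (1/5)(0/4) = 0; P(data | r = 3) = (3/5)(2/4)(2/3)(1/2) = 1/10; P(data | r = 4) = (4/5)(3/4)(1/3)(2/2) = 1/5.
The prior-weighted likelihoods are 1/3 · 0 = 0, 1/3 · 1/10 = 1/30, 1/3 · 1/5 = 1/15; with total 1/10.
By Bayes' rule, P(r = 4 | data) = (1/15) / (1/10) = 2/3.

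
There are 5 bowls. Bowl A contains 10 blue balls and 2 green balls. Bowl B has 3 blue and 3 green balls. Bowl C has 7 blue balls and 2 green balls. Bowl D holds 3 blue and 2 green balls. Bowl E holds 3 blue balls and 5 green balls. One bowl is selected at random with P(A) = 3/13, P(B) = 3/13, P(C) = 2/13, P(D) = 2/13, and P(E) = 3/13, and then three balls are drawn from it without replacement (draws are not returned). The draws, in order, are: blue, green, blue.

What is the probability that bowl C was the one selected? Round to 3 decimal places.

Compute the likelihood of the observed sequence for each case: P(data | bowl A) = (10/12)(2/11)(9/10) = 0.13636; P(data | bowl B) = (3/6)(3/5)(2/4) = 0.15; P(data | bowl C) = (7/9)(2/8)(6/7) = 0.16667; P(data | bowl D) = (3/5)(2/4)(2/3) = 0.2; P(data | bowl E) = (3/8)(5/7)(2/6) = 0.089286.
The prior-weighted likelihoods are 3/13 · 0.13636 = 0.031469, 3/13 · 0.15 = 0.034615, 2/13 · 0.16667 = 0.025641, 2/13 · 0.2 = 0.030769, 3/13 · 0.089286 = 0.020604; with total 0.1431.
So P(bowl C | data) = (0.025641) / (0.1431) = 0.17918.

0.179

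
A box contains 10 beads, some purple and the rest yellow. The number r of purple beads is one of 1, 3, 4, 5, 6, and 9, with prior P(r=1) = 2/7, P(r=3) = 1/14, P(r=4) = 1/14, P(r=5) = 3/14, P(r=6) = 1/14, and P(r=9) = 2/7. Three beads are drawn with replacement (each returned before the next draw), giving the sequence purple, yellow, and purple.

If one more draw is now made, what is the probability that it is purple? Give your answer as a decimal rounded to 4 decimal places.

Compute the likelihood of the observed sequence for each case: P(data | r = 1) = (1/10)(9/10)(1/10) = 0.009; P(data | r = 3) = (3/10)(7/10)(3/10) = 0.063; P(data | r = 4) = (4/10)(6/10)(4/10) = 0.096; P(data | r = 5) = (5/10)(5/10)(5/10) = 0.125; P(data | r = 6) = (6/10)(4/10)(6/10) = 0.144; P(data | r = 9) = (9/10)(1/10)(9/10) = 0.081.
Weighting by the prior gives 2/7 · 0.009 = 0.0025714, 1/14 · 0.063 = 0.0045, 1/14 · 0.096 = 0.0068571, 3/14 · 0.125 = 0.026786, 1/14 · 0.144 = 0.010286, 2/7 · 0.081 = 0.023143; these sum to 0.074143.
Normalising, the posterior is P(r = 1 | data) = 0.034682, P(r = 3 | data) = 0.060694, P(r = 4 | data) = 0.092486, P(r = 5 | data) = 0.36127, P(r = 6 | data) = 0.13873, P(r = 9 | data) = 0.31214.
So P(purple next | data) = Σ P(purple next | H) P(H | data) = (1/10)(0.034682) + (3/10)(0.060694) + (2/5)(0.092486) + (1/2)(0.36127) + (3/5)(0.13873) + (9/10)(0.31214) = 0.60347.

0.6035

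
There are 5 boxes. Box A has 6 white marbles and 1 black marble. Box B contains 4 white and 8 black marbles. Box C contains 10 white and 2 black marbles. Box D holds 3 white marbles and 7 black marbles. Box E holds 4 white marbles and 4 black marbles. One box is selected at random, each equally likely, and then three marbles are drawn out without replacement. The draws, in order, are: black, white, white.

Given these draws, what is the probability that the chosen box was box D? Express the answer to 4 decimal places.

Compute the likelihood of the observed sequence for each case: P(data | box A) = (1/7)(6/6)(5/5) = 0.14286; P(data | box B) = (8/12)(4/11)(3/10) = 0.072727; P(data | box C) = (2/12)(10/11)(9/10) = 0.13636; P(data | box D) = (7/10)(3/9)(2/8) = 0.058333; P(data | box E) = (4/8)(4/7)(3/6) = 0.14286.
Weighting by the prior gives 1/5 · 0.14286 = 0.028571, 1/5 · 0.072727 = 0.014545, 1/5 · 0.13636 = 0.027273, 1/5 · 0.058333 = 0.011667, 1/5 · 0.14286 = 0.028571; these sum to 0.11063.
Hence P(box D | data) = (0.011667) / (0.11063) = 0.10546.

0.1055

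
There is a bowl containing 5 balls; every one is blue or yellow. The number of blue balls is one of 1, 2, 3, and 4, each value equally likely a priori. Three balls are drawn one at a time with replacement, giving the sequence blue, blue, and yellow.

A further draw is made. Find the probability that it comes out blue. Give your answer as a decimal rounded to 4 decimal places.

Compute the likelihood of the observed sequence for each case: P(data | r = 1) = (1/5)(1/5)(4/5) = 4/125; P(data | r = 2) = (2/5)(2/5)(3/5) = 12/125; P(data | r = 3) = (3/5)(3/5)(2/5) = 18/125; P(data | r = 4) = (4/5)(4/5)(1/5) = 16/125.
The prior-weighted likelihoods are 1/4 · 4/125 = 1/125, 1/4 · 12/125 = 3/125, 1/4 · 18/125 = 9/250, 1/4 · 16/125 = 4/125; summing to 1/10.
Normalising, the posterior is P(r = 1 | data) = 2/25, P(r = 2 | data) = 6/25, P(r = 3 | data) = 9/25, P(r = 4 | data) = 8/25.
Averaging over the posterior, P(blue next | data) = (1/5)(2/25) + (2/5)(6/25) + (3/5)(9/25) + (4/5)(8/25) = 73/125.

0.5840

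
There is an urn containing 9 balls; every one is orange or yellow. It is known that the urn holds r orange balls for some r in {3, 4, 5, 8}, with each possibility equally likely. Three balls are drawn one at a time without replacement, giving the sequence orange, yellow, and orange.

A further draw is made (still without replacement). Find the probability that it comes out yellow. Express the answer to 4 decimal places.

0.4741

Compute the likelihood of the observed sequence for each case: P(data | r = 3) = (3/9)(6/8)(2/7) = 1/14; P(data | r = 4) = (4/9)(5/8)(3/7) = 5/42; P(data | r = 5) = (5/9)(4/8)(4/7) = 10/63; P(data | r = 8) = (8/9)(1/8)(7/7) = 1/9.
Multiplying each by its prior: 1/4 · 1/14 = 1/56, 1/4 · 5/42 = 5/168, 1/4 · 10/63 = 5/126, 1/4 · 1/9 = 1/36; with total 29/252.
Normalising, the posterior is P(r = 3 | data) = 9/58, P(r = 4 | data) = 15/58, P(r = 5 | data) = 10/29, P(r = 8 | data) = 7/29.
The predictive probability is P(yellow next | data) = (5/6)(9/58) + (2/3)(15/58) + (1/2)(10/29) + (0)(7/29) = 55/116.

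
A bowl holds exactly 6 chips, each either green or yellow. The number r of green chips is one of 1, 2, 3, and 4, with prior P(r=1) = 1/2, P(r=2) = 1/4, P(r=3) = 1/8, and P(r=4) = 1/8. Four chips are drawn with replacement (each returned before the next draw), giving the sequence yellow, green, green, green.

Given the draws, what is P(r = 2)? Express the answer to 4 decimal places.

For each hypothesis, P(data | H) works out to: P(data | r = 1) = (5/6)(1/6)(1/6)(1/6) = 0.003858; P(data | r = 2) = (4/6)(2/6)(2/6)(2/6) = 0.024691; P(data | r = 3) = (3/6)(3/6)(3/6)(3/6) = 0.0625; P(data | r = 4) = (2/6)(4/6)(4/6)(4/6) = 0.098765.
Weighting by the prior gives 1/2 · 0.003858 = 0.001929, 1/4 · 0.024691 = 0.0061728, 1/8 · 0.0625 = 0.0078125, 1/8 · 0.098765 = 0.012346; summing to 0.02826.
By Bayes' rule, P(r = 2 | data) = (0.0061728) / (0.02826) = 0.21843.

0.2184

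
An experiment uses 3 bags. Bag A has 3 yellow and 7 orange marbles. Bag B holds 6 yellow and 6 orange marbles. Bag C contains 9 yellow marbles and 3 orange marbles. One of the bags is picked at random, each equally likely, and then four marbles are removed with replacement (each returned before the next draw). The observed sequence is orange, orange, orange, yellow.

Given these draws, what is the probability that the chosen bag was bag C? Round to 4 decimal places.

The likelihood of the observed sequence under each hypothesis: P(data | bag A) = (7/10)(7/10)(7/10)(3/10) = 0.1029; P(data | bag B) = (6/12)(6/12)(6/12)(6/12) = 0.0625; P(data | bag C) = (3/12)(3/12)(3/12)(9/12) = 0.011719.
Weighting by the prior gives 1/3 · 0.1029 = 0.0343, 1/3 · 0.0625 = 0.020833, 1/3 · 0.011719 = 0.0039062; summing to 0.05904.
Therefore the posterior P(bag C | data) = (0.0039062) / (0.05904) = 0.066163.

0.0662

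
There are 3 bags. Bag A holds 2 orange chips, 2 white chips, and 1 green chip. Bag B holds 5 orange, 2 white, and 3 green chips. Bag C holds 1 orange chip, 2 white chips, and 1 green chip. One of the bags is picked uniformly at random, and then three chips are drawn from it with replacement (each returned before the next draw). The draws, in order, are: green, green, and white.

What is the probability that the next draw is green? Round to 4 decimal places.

Under each hypothesis, the probability of the observed sequence is: P(data | bag A) = (1/5)(1/5)(2/5) = 0.016; P(data | bag B) = (3/10)(3/10)(2/10) = 0.018; P(data | bag C) = (1/4)(1/4)(2/4) = 0.03125.
Weighting by the prior gives 1/3 · 0.016 = 0.0053333, 1/3 · 0.018 = 0.006, 1/3 · 0.03125 = 0.010417; summing to 0.02175.
The posterior is then P(bag A | data) = 0.24521, P(bag B | data) = 0.27586, P(bag C | data) = 0.47893.
The predictive probability is P(green next | data) = (1/5)(0.24521) + (3/10)(0.27586) + (1/4)(0.47893) = 0.25153.

0.2515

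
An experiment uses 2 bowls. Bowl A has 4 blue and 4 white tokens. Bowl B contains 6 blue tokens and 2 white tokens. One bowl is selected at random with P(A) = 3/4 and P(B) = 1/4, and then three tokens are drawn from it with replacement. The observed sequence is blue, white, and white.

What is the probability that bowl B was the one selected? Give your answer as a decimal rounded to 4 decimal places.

0.1111

The likelihood of the observed sequence under each hypothesis: P(data | bowl A) = (4/8)(4/8)(4/8) = 1/8; P(data | bowl B) = (6/8)(2/8)(2/8) = 3/64.
The prior-weighted likelihoods are 3/4 · 1/8 = 3/32, 1/4 · 3/64 = 3/256; these sum to 27/256.
So P(bowl B | data) = (3/256) / (27/256) = 1/9.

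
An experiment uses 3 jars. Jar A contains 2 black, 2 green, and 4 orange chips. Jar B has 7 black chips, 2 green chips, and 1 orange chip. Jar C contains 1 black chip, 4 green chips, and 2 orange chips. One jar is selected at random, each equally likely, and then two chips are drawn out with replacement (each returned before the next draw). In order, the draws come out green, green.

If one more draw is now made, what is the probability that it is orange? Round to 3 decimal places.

The likelihood of the observed sequence under each hypothesis: P(data | jar A) = (2/8)(2/8) = 0.0625; P(data | jar B) = (2/10)(2/10) = 0.04; P(data | jar C) = (4/7)(4/7) = 0.32653.
Multiplying each by its prior: 1/3 · 0.0625 = 0.020833, 1/3 · 0.04 = 0.013333, 1/3 · 0.32653 = 0.10884; summing to 0.14301.
Dividing through by the total gives posterior P(jar A | data) = 0.14568, P(jar B | data) = 0.093233, P(jar C | data) = 0.76109.
Averaging over the posterior, P(orange next | data) = (1/2)(0.14568) + (1/10)(0.093233) + (2/7)(0.76109) = 0.29962.

0.300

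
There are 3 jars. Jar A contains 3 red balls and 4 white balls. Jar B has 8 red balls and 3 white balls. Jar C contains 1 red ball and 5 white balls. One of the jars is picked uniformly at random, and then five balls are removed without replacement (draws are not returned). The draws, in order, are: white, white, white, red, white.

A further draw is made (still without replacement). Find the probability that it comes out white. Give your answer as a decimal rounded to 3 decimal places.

Under each hypothesis, the probability of the observed sequence is: P(data | jar A) = (4/7)(3/6)(2/5)(3/4)(1/3) = 1/35; P(data | jar B) = (3/11)(2/10)(1/9)(8/8)(0/7) = 0; P(data | jar C) = (5/6)(4/5)(3/4)(1/3)(2/2) = 1/6.
Multiplying each by its prior: 1/3 · 1/35 = 1/105, 1/3 · 0 = 0, 1/3 · 1/6 = 1/18; with total 41/630.
The posterior is then P(jar A | data) = 6/41, P(jar B | data) = 0, P(jar C | data) = 35/41.
The predictive probability is P(white next | data) = (0)(6/41) + (1)(35/41) = 35/41.

0.854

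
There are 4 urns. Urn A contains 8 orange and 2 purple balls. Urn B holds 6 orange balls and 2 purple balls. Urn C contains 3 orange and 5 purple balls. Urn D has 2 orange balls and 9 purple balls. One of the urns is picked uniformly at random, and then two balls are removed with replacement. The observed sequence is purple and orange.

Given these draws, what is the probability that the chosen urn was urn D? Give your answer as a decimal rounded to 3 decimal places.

0.204

Under each hypothesis, the probability of the observed sequence is: P(data | urn A) = (2/10)(8/10) = 0.16; P(data | urn B) = (2/8)(6/8) = 0.1875; P(data | urn C) = (5/8)(3/8) = 0.23438; P(data | urn D) = (9/11)(2/11) = 0.14876.
Weighting by the prior gives 1/4 · 0.16 = 0.04, 1/4 · 0.1875 = 0.046875, 1/4 · 0.23438 = 0.058594, 1/4 · 0.14876 = 0.03719; with total 0.18266.
Hence P(urn D | data) = (0.03719) / (0.18266) = 0.2036.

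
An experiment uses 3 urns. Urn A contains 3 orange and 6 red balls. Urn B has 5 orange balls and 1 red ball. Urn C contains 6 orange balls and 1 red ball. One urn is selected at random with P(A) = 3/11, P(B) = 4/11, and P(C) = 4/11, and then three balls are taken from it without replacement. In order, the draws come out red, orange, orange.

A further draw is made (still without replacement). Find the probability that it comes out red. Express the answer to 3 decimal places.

For each hypothesis, P(data | H) works out to: P(data | urn A) = (6/9)(3/8)(2/7) = 1/14; P(data | urn B) = (1/6)(5/5)(4/4) = 1/6; P(data | urn C) = (1/7)(6/6)(5/5) = 1/7.
Multiplying each by its prior: 3/11 · 1/14 = 3/154, 4/11 · 1/6 = 2/33, 4/11 · 1/7 = 4/77; with total 61/462.
The posterior is then P(urn A | data) = 9/61, P(urn B | data) = 28/61, P(urn C | data) = 24/61.
Averaging over the posterior, P(red next | data) = (5/6)(9/61) + (0)(28/61) + (0)(24/61) = 15/122.

0.123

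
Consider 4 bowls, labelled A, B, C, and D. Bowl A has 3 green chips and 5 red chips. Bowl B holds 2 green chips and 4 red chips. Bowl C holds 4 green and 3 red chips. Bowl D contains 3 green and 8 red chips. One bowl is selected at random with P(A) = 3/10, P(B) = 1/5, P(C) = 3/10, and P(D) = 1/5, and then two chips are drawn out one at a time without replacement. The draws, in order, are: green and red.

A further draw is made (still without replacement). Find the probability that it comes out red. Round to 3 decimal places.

0.615

Compute the likelihood of the observed sequence for each case: P(data | bowl A) = (3/8)(5/7) = 0.26786; P(data | bowl B) = (2/6)(4/5) = 0.26667; P(data | bowl C) = (4/7)(3/6) = 0.28571; P(data | bowl D) = (3/11)(8/10) = 0.21818.
The prior-weighted likelihoods are 3/10 · 0.26786 = 0.080357, 1/5 · 0.26667 = 0.053333, 3/10 · 0.28571 = 0.085714, 1/5 · 0.21818 = 0.043636; with total 0.26304.
Dividing through by the total gives posterior P(bowl A | data) = 0.30549, P(bowl B | data) = 0.20276, P(bowl C | data) = 0.32586, P(bowl D | data) = 0.16589.
Averaging over the posterior, P(red next | data) = (2/3)(0.30549) + (3/4)(0.20276) + (2/5)(0.32586) + (7/9)(0.16589) = 0.6151.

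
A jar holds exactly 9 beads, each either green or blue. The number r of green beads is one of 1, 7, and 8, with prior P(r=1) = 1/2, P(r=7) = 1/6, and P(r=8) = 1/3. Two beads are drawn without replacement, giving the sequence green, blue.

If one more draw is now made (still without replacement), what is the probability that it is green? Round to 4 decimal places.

0.5185

Compute the likelihood of the observed sequence for each case: P(data | r = 1) = (1/9)(8/8) = 1/9; P(data | r = 7) = (7/9)(2/8) = 7/36; P(data | r = 8) = (8/9)(1/8) = 1/9.
Weighting by the prior gives 1/2 · 1/9 = 1/18, 1/6 · 7/36 = 7/216, 1/3 · 1/9 = 1/27; with total 1/8.
The posterior is then P(r = 1 | data) = 4/9, P(r = 7 | data) = 7/27, P(r = 8 | data) = 8/27.
Averaging over the posterior, P(green next | data) = (0)(4/9) + (6/7)(7/27) + (1)(8/27) = 14/27.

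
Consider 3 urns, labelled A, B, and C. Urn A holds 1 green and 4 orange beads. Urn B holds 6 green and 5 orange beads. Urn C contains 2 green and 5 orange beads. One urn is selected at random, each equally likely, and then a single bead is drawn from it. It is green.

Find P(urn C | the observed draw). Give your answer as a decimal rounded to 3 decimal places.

0.277

Under each hypothesis, the probability of this draw is: P(data | urn A) = (1/5) = 0.2; P(data | urn B) = (6/11) = 0.54545; P(data | urn C) = (2/7) = 0.28571.
The prior-weighted likelihoods are 1/3 · 0.2 = 0.066667, 1/3 · 0.54545 = 0.18182, 1/3 · 0.28571 = 0.095238; these sum to 0.34372.
Therefore the posterior P(urn C | data) = (0.095238) / (0.34372) = 0.27708.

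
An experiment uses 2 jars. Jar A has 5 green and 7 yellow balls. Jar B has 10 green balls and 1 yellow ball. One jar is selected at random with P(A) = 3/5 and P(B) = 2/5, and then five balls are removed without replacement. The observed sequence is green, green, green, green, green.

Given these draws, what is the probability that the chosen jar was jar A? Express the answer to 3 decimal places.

0.003

For each hypothesis, P(data | H) works out to: P(data | jar A) = (5/12)(4/11)(3/10)(2/9)(1/8) = 0.0012626; P(data | jar B) = (10/11)(9/10)(8/9)(7/8)(6/7) = 0.54545.
Weighting by the prior gives 3/5 · 0.0012626 = 0.00075758, 2/5 · 0.54545 = 0.21818; summing to 0.21894.
So P(jar A | data) = (0.00075758) / (0.21894) = 0.0034602.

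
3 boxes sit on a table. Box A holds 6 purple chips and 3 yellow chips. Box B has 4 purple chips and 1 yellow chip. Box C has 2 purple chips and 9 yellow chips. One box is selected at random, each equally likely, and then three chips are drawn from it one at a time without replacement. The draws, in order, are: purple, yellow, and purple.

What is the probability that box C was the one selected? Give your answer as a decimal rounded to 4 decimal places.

The likelihood of the observed sequence under each hypothesis: P(data | box A) = (6/9)(3/8)(5/7) = 0.17857; P(data | box B) = (4/5)(1/4)(3/3) = 0.2; P(data | box C) = (2/11)(9/10)(1/9) = 0.018182.
Weighting by the prior gives 1/3 · 0.17857 = 0.059524, 1/3 · 0.2 = 0.066667, 1/3 · 0.018182 = 0.0060606; summing to 0.13225.
So P(box C | data) = (0.0060606) / (0.13225) = 0.045827.

0.0458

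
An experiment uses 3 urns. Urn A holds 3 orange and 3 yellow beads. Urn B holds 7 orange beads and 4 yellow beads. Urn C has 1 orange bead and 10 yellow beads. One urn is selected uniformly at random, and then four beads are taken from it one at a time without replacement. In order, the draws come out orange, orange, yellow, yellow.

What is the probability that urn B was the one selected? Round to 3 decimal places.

Compute the likelihood of the observed sequence for each case: P(data | urn A) = (3/6)(2/5)(3/4)(2/3) = 1/10; P(data | urn B) = (7/11)(6/10)(4/9)(3/8) = 7/110; P(data | urn C) = (1/11)(0/10) = 0.
Weighting by the prior gives 1/3 · 1/10 = 1/30, 1/3 · 7/110 = 7/330, 1/3 · 0 = 0; summing to 3/55.
By Bayes' rule, P(urn B | data) = (7/330) / (3/55) = 7/18.

0.389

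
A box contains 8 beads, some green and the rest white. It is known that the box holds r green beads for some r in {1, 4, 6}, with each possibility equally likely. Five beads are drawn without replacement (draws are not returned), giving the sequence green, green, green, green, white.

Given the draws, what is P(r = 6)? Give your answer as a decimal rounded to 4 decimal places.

For each hypothesis, P(data | H) works out to: P(data | r = 1) = (1/8)(0/7) = 0; P(data | r = 4) = (4/8)(3/7)(2/6)(1/5)(4/4) = 1/70; P(data | r = 6) = (6/8)(5/7)(4/6)(3/5)(2/4) = 3/28.
The prior-weighted likelihoods are 1/3 · 0 = 0, 1/3 · 1/70 = 1/210, 1/3 · 3/28 = 1/28; these sum to 17/420.
So P(r = 6 | data) = (1/28) / (17/420) = 15/17.

0.8824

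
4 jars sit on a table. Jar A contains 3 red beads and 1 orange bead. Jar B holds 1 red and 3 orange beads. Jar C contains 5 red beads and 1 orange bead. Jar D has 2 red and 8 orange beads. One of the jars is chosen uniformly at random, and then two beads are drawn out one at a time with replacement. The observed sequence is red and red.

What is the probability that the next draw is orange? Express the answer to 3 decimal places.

0.247

The likelihood of the observed sequence under each hypothesis: P(data | jar A) = (3/4)(3/4) = 0.5625; P(data | jar B) = (1/4)(1/4) = 0.0625; P(data | jar C) = (5/6)(5/6) = 0.69444; P(data | jar D) = (2/10)(2/10) = 0.04.
The prior-weighted likelihoods are 1/4 · 0.5625 = 0.14062, 1/4 · 0.0625 = 0.015625, 1/4 · 0.69444 = 0.17361, 1/4 · 0.04 = 0.01; with total 0.33986.
Normalising, the posterior is P(jar A | data) = 0.41377, P(jar B | data) = 0.045975, P(jar C | data) = 0.51083, P(jar D | data) = 0.029424.
Averaging over the posterior, P(orange next | data) = (1/4)(0.41377) + (3/4)(0.045975) + (1/6)(0.51083) + (4/5)(0.029424) = 0.2466.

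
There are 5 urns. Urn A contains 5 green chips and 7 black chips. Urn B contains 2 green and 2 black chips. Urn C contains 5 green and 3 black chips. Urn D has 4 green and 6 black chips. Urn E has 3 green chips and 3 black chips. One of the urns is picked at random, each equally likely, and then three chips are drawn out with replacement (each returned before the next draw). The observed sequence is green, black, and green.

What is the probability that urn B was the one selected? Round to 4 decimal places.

For each hypothesis, P(data | H) works out to: P(data | urn A) = (5/12)(7/12)(5/12) = 0.10127; P(data | urn B) = (2/4)(2/4)(2/4) = 0.125; P(data | urn C) = (5/8)(3/8)(5/8) = 0.14648; P(data | urn D) = (4/10)(6/10)(4/10) = 0.096; P(data | urn E) = (3/6)(3/6)(3/6) = 0.125.
The prior-weighted likelihoods are 1/5 · 0.10127 = 0.020255, 1/5 · 0.125 = 0.025, 1/5 · 0.14648 = 0.029297, 1/5 · 0.096 = 0.0192, 1/5 · 0.125 = 0.025; summing to 0.11875.
Therefore the posterior P(urn B | data) = (0.025) / (0.11875) = 0.21052.

0.2105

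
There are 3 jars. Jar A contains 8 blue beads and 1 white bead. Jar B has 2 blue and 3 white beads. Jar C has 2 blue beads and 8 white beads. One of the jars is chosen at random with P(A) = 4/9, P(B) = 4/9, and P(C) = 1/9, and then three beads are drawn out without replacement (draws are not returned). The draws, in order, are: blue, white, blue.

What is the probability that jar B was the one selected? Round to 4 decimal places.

0.4615

The likelihood of the observed sequence under each hypothesis: P(data | jar A) = (8/9)(1/8)(7/7) = 1/9; P(data | jar B) = (2/5)(3/4)(1/3) = 1/10; P(data | jar C) = (2/10)(8/9)(1/8) = 1/45.
The prior-weighted likelihoods are 4/9 · 1/9 = 4/81, 4/9 · 1/10 = 2/45, 1/9 · 1/45 = 1/405; with total 13/135.
Hence P(jar B | data) = (2/45) / (13/135) = 6/13.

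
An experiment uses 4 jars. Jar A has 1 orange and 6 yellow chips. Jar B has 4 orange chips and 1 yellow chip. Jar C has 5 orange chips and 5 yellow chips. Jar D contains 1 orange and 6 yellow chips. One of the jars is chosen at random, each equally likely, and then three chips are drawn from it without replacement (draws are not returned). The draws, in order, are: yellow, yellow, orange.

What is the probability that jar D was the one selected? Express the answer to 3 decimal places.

For each hypothesis, P(data | H) works out to: P(data | jar A) = (6/7)(5/6)(1/5) = 0.14286; P(data | jar B) = (1/5)(0/4) = 0; P(data | jar C) = (5/10)(4/9)(5/8) = 0.13889; P(data | jar D) = (6/7)(5/6)(1/5) = 0.14286.
Multiplying each by its prior: 1/4 · 0.14286 = 0.035714, 1/4 · 0 = 0, 1/4 · 0.13889 = 0.034722, 1/4 · 0.14286 = 0.035714; with total 0.10615.
Therefore the posterior P(jar D | data) = (0.035714) / (0.10615) = 0.33645.

0.336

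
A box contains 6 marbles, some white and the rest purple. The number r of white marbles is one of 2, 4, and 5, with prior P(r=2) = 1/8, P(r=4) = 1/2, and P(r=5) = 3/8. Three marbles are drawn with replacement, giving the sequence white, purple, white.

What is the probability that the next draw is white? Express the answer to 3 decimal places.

0.699

Compute the likelihood of the observed sequence for each case: P(data | r = 2) = (2/6)(4/6)(2/6) = 2/27; P(data | r = 4) = (4/6)(2/6)(4/6) = 4/27; P(data | r = 5) = (5/6)(1/6)(5/6) = 25/216.
Multiplying each by its prior: 1/8 · 2/27 = 1/108, 1/2 · 4/27 = 2/27, 3/8 · 25/216 = 25/576; with total 73/576.
Dividing through by the total gives posterior P(r = 2 | data) = 0.073059, P(r = 4 | data) = 0.58447, P(r = 5 | data) = 0.34247.
So P(white next | data) = Σ P(white next | H) P(H | data) = (1/3)(0.073059) + (2/3)(0.58447) + (5/6)(0.34247) = 0.69939.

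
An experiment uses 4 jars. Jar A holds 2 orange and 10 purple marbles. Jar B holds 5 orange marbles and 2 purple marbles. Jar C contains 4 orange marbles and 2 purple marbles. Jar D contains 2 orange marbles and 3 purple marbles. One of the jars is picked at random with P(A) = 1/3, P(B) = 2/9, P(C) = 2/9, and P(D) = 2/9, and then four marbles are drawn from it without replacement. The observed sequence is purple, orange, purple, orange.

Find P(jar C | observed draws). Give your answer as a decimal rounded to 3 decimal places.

0.281

The likelihood of the observed sequence under each hypothesis: P(data | jar A) = (10/12)(2/11)(9/10)(1/9) = 0.015152; P(data | jar B) = (2/7)(5/6)(1/5)(4/4) = 0.047619; P(data | jar C) = (2/6)(4/5)(1/4)(3/3) = 0.066667; P(data | jar D) = (3/5)(2/4)(2/3)(1/2) = 0.1.
Weighting by the prior gives 1/3 · 0.015152 = 0.0050505, 2/9 · 0.047619 = 0.010582, 2/9 · 0.066667 = 0.014815, 2/9 · 0.1 = 0.022222; these sum to 0.05267.
By Bayes' rule, P(jar C | data) = (0.014815) / (0.05267) = 0.28128.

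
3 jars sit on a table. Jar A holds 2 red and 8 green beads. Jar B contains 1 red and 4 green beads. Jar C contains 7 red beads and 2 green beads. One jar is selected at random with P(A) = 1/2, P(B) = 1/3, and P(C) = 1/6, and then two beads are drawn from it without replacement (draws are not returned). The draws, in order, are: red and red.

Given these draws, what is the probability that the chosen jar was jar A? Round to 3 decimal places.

Under each hypothesis, the probability of the observed sequence is: P(data | jar A) = (2/10)(1/9) = 1/45; P(data | jar B) = (1/5)(0/4) = 0; P(data | jar C) = (7/9)(6/8) = 7/12.
Weighting by the prior gives 1/2 · 1/45 = 1/90, 1/3 · 0 = 0, 1/6 · 7/12 = 7/72; with total 13/120.
Hence P(jar A | data) = (1/90) / (13/120) = 4/39.

0.103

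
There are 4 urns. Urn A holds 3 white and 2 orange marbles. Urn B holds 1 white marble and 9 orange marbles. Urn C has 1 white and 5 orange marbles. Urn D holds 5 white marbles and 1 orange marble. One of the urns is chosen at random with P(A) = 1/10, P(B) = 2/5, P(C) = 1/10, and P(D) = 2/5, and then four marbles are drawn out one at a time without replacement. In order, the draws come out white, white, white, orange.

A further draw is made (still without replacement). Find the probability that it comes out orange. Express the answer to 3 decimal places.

The likelihood of the observed sequence under each hypothesis: P(data | urn A) = (3/5)(2/4)(1/3)(2/2) = 1/10; P(data | urn B) = (1/10)(0/9) = 0; P(data | urn C) = (1/6)(0/5) = 0; P(data | urn D) = (5/6)(4/5)(3/4)(1/3) = 1/6.
The prior-weighted likelihoods are 1/10 · 1/10 = 1/100, 2/5 · 0 = 0, 1/10 · 0 = 0, 2/5 · 1/6 = 1/15; these sum to 23/300.
Dividing through by the total gives posterior P(urn A | data) = 3/23, P(urn B | data) = 0, P(urn C | data) = 0, P(urn D | data) = 20/23.
So P(orange next | data) = Σ P(orange next | H) P(H | data) = (1)(3/23) + (0)(20/23) = 3/23.

0.130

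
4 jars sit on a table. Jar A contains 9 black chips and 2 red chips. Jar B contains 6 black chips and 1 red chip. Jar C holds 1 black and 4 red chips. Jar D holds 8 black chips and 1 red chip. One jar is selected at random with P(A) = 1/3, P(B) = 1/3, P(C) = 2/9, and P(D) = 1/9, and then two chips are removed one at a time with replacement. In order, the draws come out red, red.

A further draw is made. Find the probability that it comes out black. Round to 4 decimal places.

0.2757

For each hypothesis, P(data | H) works out to: P(data | jar A) = (2/11)(2/11) = 0.033058; P(data | jar B) = (1/7)(1/7) = 0.020408; P(data | jar C) = (4/5)(4/5) = 0.64; P(data | jar D) = (1/9)(1/9) = 0.012346.
Multiplying each by its prior: 1/3 · 0.033058 = 0.011019, 1/3 · 0.020408 = 0.0068027, 2/9 · 0.64 = 0.14222, 1/9 · 0.012346 = 0.0013717; these sum to 0.16142.
Normalising, the posterior is P(jar A | data) = 0.068266, P(jar B | data) = 0.042144, P(jar C | data) = 0.88109, P(jar D | data) = 0.0084982.
So P(black next | data) = Σ P(black next | H) P(H | data) = (9/11)(0.068266) + (6/7)(0.042144) + (1/5)(0.88109) + (8/9)(0.0084982) = 0.27575.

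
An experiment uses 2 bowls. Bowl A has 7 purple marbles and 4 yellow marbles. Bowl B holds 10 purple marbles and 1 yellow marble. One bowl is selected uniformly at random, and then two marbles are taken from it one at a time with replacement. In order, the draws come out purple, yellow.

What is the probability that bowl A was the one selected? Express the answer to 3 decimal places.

0.737

Compute the likelihood of the observed sequence for each case: P(data | bowl A) = (7/11)(4/11) = 28/121; P(data | bowl B) = (10/11)(1/11) = 10/121.
Multiplying each by its prior: 1/2 · 28/121 = 14/121, 1/2 · 10/121 = 5/121; summing to 19/121.
So P(bowl A | data) = (14/121) / (19/121) = 14/19.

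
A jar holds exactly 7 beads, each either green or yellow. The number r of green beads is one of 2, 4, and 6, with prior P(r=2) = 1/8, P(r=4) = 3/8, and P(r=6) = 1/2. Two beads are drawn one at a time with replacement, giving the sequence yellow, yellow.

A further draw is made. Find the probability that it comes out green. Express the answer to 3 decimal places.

For each hypothesis, P(data | H) works out to: P(data | r = 2) = (5/7)(5/7) = 25/49; P(data | r = 4) = (3/7)(3/7) = 9/49; P(data | r = 6) = (1/7)(1/7) = 1/49.
The prior-weighted likelihoods are 1/8 · 25/49 = 25/392, 3/8 · 9/49 = 27/392, 1/2 · 1/49 = 1/98; summing to 1/7.
Normalising, the posterior is P(r = 2 | data) = 25/56, P(r = 4 | data) = 27/56, P(r = 6 | data) = 1/14.
So P(green next | data) = Σ P(green next | H) P(H | data) = (2/7)(25/56) + (4/7)(27/56) + (6/7)(1/14) = 13/28.

0.464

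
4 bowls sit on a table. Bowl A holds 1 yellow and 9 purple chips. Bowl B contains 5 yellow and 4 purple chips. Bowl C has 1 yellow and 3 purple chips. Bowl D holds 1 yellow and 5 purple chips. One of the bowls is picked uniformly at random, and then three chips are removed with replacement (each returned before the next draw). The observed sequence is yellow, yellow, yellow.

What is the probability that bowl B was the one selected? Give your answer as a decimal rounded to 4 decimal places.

0.8897

Compute the likelihood of the observed sequence for each case: P(data | bowl A) = (1/10)(1/10)(1/10) = 0.001; P(data | bowl B) = (5/9)(5/9)(5/9) = 0.17147; P(data | bowl C) = (1/4)(1/4)(1/4) = 0.015625; P(data | bowl D) = (1/6)(1/6)(1/6) = 0.0046296.
Weighting by the prior gives 1/4 · 0.001 = 0.00025, 1/4 · 0.17147 = 0.042867, 1/4 · 0.015625 = 0.0039062, 1/4 · 0.0046296 = 0.0011574; summing to 0.048181.
So P(bowl B | data) = (0.042867) / (0.048181) = 0.88971.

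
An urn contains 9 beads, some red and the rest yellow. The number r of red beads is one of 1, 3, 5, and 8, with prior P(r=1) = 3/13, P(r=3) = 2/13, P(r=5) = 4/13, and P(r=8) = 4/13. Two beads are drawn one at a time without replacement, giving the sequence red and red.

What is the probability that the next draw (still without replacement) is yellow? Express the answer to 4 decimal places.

Under each hypothesis, the probability of the observed sequence is: P(data | r = 1) = (1/9)(0/8) = 0; P(data | r = 3) = (3/9)(2/8) = 1/12; P(data | r = 5) = (5/9)(4/8) = 5/18; P(data | r = 8) = (8/9)(7/8) = 7/9.
Weighting by the prior gives 3/13 · 0 = 0, 2/13 · 1/12 = 1/78, 4/13 · 5/18 = 10/117, 4/13 · 7/9 = 28/117; with total 79/234.
Dividing through by the total gives posterior P(r = 1 | data) = 0, P(r = 3 | data) = 3/79, P(r = 5 | data) = 20/79, P(r = 8 | data) = 56/79.
So P(yellow next | data) = Σ P(yellow next | H) P(H | data) = (6/7)(3/79) + (4/7)(20/79) + (1/7)(56/79) = 22/79.

0.2785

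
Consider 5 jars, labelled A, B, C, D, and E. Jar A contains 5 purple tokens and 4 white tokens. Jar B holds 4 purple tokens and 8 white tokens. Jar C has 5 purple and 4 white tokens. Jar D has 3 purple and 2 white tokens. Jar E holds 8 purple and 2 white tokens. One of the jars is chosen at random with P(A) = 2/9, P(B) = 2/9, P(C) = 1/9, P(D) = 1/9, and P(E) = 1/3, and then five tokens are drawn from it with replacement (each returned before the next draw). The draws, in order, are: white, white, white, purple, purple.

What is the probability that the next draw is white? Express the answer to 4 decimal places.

0.4976

Under each hypothesis, the probability of the observed sequence is: P(data | jar A) = (4/9)(4/9)(4/9)(5/9)(5/9) = 0.027096; P(data | jar B) = (8/12)(8/12)(8/12)(4/12)(4/12) = 0.032922; P(data | jar C) = (4/9)(4/9)(4/9)(5/9)(5/9) = 0.027096; P(data | jar D) = (2/5)(2/5)(2/5)(3/5)(3/5) = 0.02304; P(data | jar E) = (2/10)(2/10)(2/10)(8/10)(8/10) = 0.00512.
The prior-weighted likelihoods are 2/9 · 0.027096 = 0.0060214, 2/9 · 0.032922 = 0.007316, 1/9 · 0.027096 = 0.0030107, 1/9 · 0.02304 = 0.00256, 1/3 · 0.00512 = 0.0017067; summing to 0.020615.
Normalising, the posterior is P(jar A | data) = 0.29209, P(jar B | data) = 0.35489, P(jar C | data) = 0.14605, P(jar D | data) = 0.12418, P(jar E | data) = 0.082789.
So P(white next | data) = Σ P(white next | H) P(H | data) = (4/9)(0.29209) + (2/3)(0.35489) + (4/9)(0.14605) + (2/5)(0.12418) + (1/5)(0.082789) = 0.49755.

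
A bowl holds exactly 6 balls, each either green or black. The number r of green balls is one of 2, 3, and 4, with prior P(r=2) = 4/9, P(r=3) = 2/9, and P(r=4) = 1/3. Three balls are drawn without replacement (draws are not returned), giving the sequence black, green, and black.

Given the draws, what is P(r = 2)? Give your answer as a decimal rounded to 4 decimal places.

Compute the likelihood of the observed sequence for each case: P(data | r = 2) = (4/6)(2/5)(3/4) = 1/5; P(data | r = 3) = (3/6)(3/5)(2/4) = 3/20; P(data | r = 4) = (2/6)(4/5)(1/4) = 1/15.
Weighting by the prior gives 4/9 · 1/5 = 4/45, 2/9 · 3/20 = 1/30, 1/3 · 1/15 = 1/45; with total 13/90.
By Bayes' rule, P(r = 2 | data) = (4/45) / (13/90) = 8/13.

0.6154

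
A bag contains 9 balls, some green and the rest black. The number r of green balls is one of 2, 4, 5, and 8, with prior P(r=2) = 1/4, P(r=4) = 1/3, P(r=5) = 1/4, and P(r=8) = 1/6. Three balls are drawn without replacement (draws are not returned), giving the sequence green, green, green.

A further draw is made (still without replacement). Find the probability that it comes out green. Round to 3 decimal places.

Under each hypothesis, the probability of the observed sequence is: P(data | r = 2) = (2/9)(1/8)(0/7) = 0; P(data | r = 4) = (4/9)(3/8)(2/7) = 1/21; P(data | r = 5) = (5/9)(4/8)(3/7) = 5/42; P(data | r = 8) = (8/9)(7/8)(6/7) = 2/3.
Multiplying each by its prior: 1/4 · 0 = 0, 1/3 · 1/21 = 1/63, 1/4 · 5/42 = 5/168, 1/6 · 2/3 = 1/9; with total 79/504.
The posterior is then P(r = 2 | data) = 0, P(r = 4 | data) = 8/79, P(r = 5 | data) = 15/79, P(r = 8 | data) = 56/79.
Averaging over the posterior, P(green next | data) = (1/6)(8/79) + (1/3)(15/79) + (5/6)(56/79) = 53/79.

0.671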